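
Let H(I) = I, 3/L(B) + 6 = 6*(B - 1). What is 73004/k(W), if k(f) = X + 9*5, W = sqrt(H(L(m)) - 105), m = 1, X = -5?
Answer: 18251/10 ≈ 1825.1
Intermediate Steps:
L(B) = 3/(-12 + 6*B) (L(B) = 3/(-6 + 6*(B - 1)) = 3/(-6 + 6*(-1 + B)) = 3/(-6 + (-6 + 6*B)) = 3/(-12 + 6*B))
W = I*sqrt(422)/2 (W = sqrt(1/(2*(-2 + 1)) - 105) = sqrt((1/2)/(-1) - 105) = sqrt((1/2)*(-1) - 105) = sqrt(-1/2 - 105) = sqrt(-211/2) = I*sqrt(422)/2 ≈ 10.271*I)
k(f) = 40 (k(f) = -5 + 9*5 = -5 + 45 = 40)
73004/k(W) = 73004/40 = 73004*(1/40) = 18251/10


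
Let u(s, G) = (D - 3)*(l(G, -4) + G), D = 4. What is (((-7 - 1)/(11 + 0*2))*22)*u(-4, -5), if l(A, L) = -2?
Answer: 112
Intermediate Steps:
u(s, G) = -2 + G (u(s, G) = (4 - 3)*(-2 + G) = 1*(-2 + G) = -2 + G)
(((-7 - 1)/(11 + 0*2))*22)*u(-4, -5) = (((-7 - 1)/(11 + 0*2))*22)*(-2 - 5) = (-8/(11 + 0)*22)*(-7) = (-8/11*22)*(-7) = (-8*1/11*22)*(-7) = -8/11*22*(-7) = -16*(-7) = 112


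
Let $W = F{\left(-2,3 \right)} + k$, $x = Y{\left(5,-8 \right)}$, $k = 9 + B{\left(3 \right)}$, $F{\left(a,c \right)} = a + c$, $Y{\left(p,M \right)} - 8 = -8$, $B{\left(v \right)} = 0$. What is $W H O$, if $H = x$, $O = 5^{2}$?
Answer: $0$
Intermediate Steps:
$Y{\left(p,M \right)} = 0$ ($Y{\left(p,M \right)} = 8 - 8 = 0$)
$k = 9$ ($k = 9 + 0 = 9$)
$x = 0$
$O = 25$
$H = 0$
$W = 10$ ($W = \left(-2 + 3\right) + 9 = 1 + 9 = 10$)
$W H O = 10 \cdot 0 \cdot 25 = 0 \cdot 25 = 0$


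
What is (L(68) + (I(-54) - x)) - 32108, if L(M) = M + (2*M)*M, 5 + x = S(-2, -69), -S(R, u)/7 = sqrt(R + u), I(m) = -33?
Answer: -22820 + 7*I*sqrt(71) ≈ -22820.0 + 58.983*I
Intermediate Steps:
S(R, u) = -7*sqrt(R + u)
x = -5 - 7*I*sqrt(71) (x = -5 - 7*sqrt(-2 - 69) = -5 - 7*I*sqrt(71) ≈ -5.0 - 58.983*I)
L(M) = M + 2*M**2
(L(68) + (I(-54) - x)) - 32108 = (68*(1 + 2*68) + (-33 - (-5 - 7*I*sqrt(71)))) - 32108 = (68*(1 + 136) + (-33 + (5 + 7*I*sqrt(71)))) - 32108 = (68*137 + (-28 + 7*I*sqrt(71))) - 32108 = (9316 + (-28 + 7*I*sqrt(71))) - 32108 = (9288 + 7*I*sqrt(71)) - 32108 = -22820 + 7*I*sqrt(71)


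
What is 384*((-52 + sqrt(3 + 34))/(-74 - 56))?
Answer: 768/5 - 192*sqrt(37)/65 ≈ 135.63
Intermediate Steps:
384*((-52 + sqrt(3 + 34))/(-74 - 56)) = 384*((-52 + sqrt(37))/(-130)) = 384*((-52 + sqrt(37))*(-1/130)) = 384*(2/5 - sqrt(37)/130) = 768/5 - 192*sqrt(37)/65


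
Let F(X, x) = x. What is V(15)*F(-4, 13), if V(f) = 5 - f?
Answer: -130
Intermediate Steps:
V(15)*F(-4, 13) = (5 - 1*15)*13 = (5 - 15)*13 = -10*13 = -130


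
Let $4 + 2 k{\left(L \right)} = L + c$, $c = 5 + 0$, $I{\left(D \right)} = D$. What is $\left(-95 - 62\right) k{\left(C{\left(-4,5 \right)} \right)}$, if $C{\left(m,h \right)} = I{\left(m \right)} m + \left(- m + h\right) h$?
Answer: $-4867$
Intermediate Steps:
$c = 5$
$C{\left(m,h \right)} = m^{2} + h \left(h - m\right)$ ($C{\left(m,h \right)} = m m + \left(- m + h\right) h = m^{2} + \left(h - m\right) h = m^{2} + h \left(h - m\right)$)
$k{\left(L \right)} = \frac{1}{2} + \frac{L}{2}$ ($k{\left(L \right)} = -2 + \frac{L + 5}{2} = -2 + \frac{5 + L}{2} = -2 + \left(\frac{5}{2} + \frac{L}{2}\right) = \frac{1}{2} + \frac{L}{2}$)
$\left(-95 - 62\right) k{\left(C{\left(-4,5 \right)} \right)} = \left(-95 - 62\right) \left(\frac{1}{2} + \frac{5^{2} + \left(-4\right)^{2} - 5 \left(-4\right)}{2}\right) = - 157 \left(\frac{1}{2} + \frac{25 + 16 + 20}{2}\right) = - 157 \left(\frac{1}{2} + \frac{1}{2} \cdot 61\right) = - 157 \left(\frac{1}{2} + \frac{61}{2}\right) = \left(-157\right) 31 = -4867$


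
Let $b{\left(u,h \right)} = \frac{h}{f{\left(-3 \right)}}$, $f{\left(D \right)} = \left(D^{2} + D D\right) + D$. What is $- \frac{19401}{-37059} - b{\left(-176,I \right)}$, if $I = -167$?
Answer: $\frac{2159956}{185295} \approx 11.657$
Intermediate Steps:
$f{\left(D \right)} = D + 2 D^{2}$ ($f{\left(D \right)} = \left(D^{2} + D^{2}\right) + D = 2 D^{2} + D = D + 2 D^{2}$)
$b{\left(u,h \right)} = \frac{h}{15}$ ($b{\left(u,h \right)} = \frac{h}{\left(-3\right) \left(1 + 2 \left(-3\right)\right)} = \frac{h}{\left(-3\right) \left(1 - 6\right)} = \frac{h}{\left(-3\right) \left(-5\right)} = \frac{h}{15}$)
$- \frac{19401}{-37059} - b{\left(-176,I \right)} = - \frac{19401}{-37059} - \frac{1}{15} \left(-167\right) = \left(-19401\right) \left(- \frac{1}{37059}\right) - - \frac{167}{15} = \frac{6467}{12353} + \frac{167}{15} = \frac{2159956}{185295}$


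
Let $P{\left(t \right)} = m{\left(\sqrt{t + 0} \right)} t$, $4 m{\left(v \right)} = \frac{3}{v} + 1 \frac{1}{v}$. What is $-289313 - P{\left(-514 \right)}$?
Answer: $-289313 - i \sqrt{514} \approx -2.8931 \cdot 10^{5} - 22.672 i$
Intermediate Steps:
$m{\left(v \right)} = \frac{1}{v}$ ($m{\left(v \right)} = \frac{\frac{3}{v} + 1 \frac{1}{v}}{4} = \frac{\frac{3}{v} + \frac{1}{v}}{4} = \frac{4 \frac{1}{v}}{4} = \frac{1}{v}$)
$P{\left(t \right)} = \sqrt{t}$ ($P{\left(t \right)} = \frac{t}{\sqrt{t + 0}} = \frac{t}{\sqrt{t}} = \sqrt{t}$)
$-289313 - P{\left(-514 \right)} = -289313 - \sqrt{-514} = -289313 - i \sqrt{514}$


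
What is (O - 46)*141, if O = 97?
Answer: 7191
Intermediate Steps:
(O - 46)*141 = (97 - 46)*141 = 51*141 = 7191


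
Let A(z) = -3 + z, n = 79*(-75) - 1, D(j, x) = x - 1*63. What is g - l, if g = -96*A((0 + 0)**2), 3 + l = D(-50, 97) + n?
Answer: 6183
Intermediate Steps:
D(j, x) = -63 + x (D(j, x) = x - 63 = -63 + x)
n = -5926 (n = -5925 - 1 = -5926)
l = -5895 (l = -3 + ((-63 + 97) - 5926) = -3 + (34 - 5926) = -3 - 5892 = -5895)
g = 288 (g = -96*(-3 + (0 + 0)**2) = -96*(-3 + 0**2) = -96*(-3 + 0) = -96*(-3) = 288)
g - l = 288 - 1*(-5895) = 288 + 5895 = 6183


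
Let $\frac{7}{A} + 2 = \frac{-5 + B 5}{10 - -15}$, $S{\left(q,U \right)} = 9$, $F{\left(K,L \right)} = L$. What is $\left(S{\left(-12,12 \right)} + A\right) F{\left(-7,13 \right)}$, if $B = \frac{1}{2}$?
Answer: $\frac{221}{3} \approx 73.667$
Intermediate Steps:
$B = \frac{1}{2} \approx 0.5$
$A = - \frac{10}{3}$ ($A = \frac{7}{-2 + \frac{-5 + \frac{1}{2} \cdot 5}{10 - -15}} = \frac{7}{-2 + \frac{-5 + \frac{5}{2}}{10 + 15}} = \frac{7}{-2 - \frac{5}{2 \cdot 25}} = \frac{7}{-2 - \frac{1}{10}} = \frac{7}{- \frac{21}{10}} = 7 \left(- \frac{10}{21}\right) = - \frac{10}{3} \approx -3.3333$)
$\left(S{\left(-12,12 \right)} + A\right) F{\left(-7,13 \right)} = \left(9 - \frac{10}{3}\right) 13 = \frac{17}{3} \cdot 13 = \frac{221}{3}$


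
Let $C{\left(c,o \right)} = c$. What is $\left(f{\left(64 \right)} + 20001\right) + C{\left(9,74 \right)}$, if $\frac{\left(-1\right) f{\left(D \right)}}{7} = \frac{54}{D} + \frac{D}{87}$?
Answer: $\frac{55677061}{2784} \approx 19999.0$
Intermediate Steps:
$f{\left(D \right)} = - \frac{378}{D} - \frac{7 D}{87}$ ($f{\left(D \right)} = - 7 \left(\frac{54}{D} + \frac{D}{87}\right) = - \frac{378}{D} - \frac{7 D}{87}$)
$\left(f{\left(64 \right)} + 20001\right) + C{\left(9,74 \right)} = \left(\left(- \frac{378}{64} - \frac{448}{87}\right) + 20001\right) + 9 = \left(\left(\left(-378\right) \frac{1}{64} - \frac{448}{87}\right) + 20001\right) + 9 = \left(\left(- \frac{189}{32} - \frac{448}{87}\right) + 20001\right) + 9 = \left(- \frac{30779}{2784} + 20001\right) + 9 = \frac{55652005}{2784} + 9 = \frac{55677061}{2784}$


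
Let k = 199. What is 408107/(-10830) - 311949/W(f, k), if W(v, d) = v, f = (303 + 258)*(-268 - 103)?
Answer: -2471554859/68304810 ≈ -36.184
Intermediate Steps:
f = -208131 (f = 561*(-371) = -208131)
408107/(-10830) - 311949/W(f, k) = 408107/(-10830) - 311949/(-208131) = 408107*(-1/10830) - 311949*(-1/208131) = -408107/10830 + 9453/6307 = -2471554859/68304810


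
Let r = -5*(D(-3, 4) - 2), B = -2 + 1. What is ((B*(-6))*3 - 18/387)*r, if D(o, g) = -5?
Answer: 27020/43 ≈ 628.37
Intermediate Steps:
B = -1
r = 35 (r = -5*(-5 - 2) = -5*(-7) = 35)
((B*(-6))*3 - 18/387)*r = (-1*(-6)*3 - 18/387)*35 = (6*3 - 18*1/387)*35 = (18 - 2/43)*35 = (772/43)*35 = 27020/43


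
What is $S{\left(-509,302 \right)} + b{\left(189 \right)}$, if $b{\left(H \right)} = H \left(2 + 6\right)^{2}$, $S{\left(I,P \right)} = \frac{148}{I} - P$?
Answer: $\frac{6002998}{509} \approx 11794.0$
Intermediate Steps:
$S{\left(I,P \right)} = - P + \frac{148}{I}$
$b{\left(H \right)} = 64 H$ ($b{\left(H \right)} = H 8^{2} = H 64 = 64 H$)
$S{\left(-509,302 \right)} + b{\left(189 \right)} = \left(\left(-1\right) 302 + \frac{148}{-509}\right) + 64 \cdot 189 = \left(-302 + 148 \left(- \frac{1}{509}\right)\right) + 12096 = \left(-302 - \frac{148}{509}\right) + 12096 = - \frac{153866}{509} + 12096 = \frac{6002998}{509}$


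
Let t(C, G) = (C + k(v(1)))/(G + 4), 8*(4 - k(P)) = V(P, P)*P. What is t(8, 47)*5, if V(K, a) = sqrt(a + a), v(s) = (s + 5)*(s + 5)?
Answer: 20/17 - 45*sqrt(2)/17 ≈ -2.5670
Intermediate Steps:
v(s) = (5 + s)**2 (v(s) = (5 + s)*(5 + s) = (5 + s)**2)
V(K, a) = sqrt(2)*sqrt(a) (V(K, a) = sqrt(2*a) = sqrt(2)*sqrt(a))
k(P) = 4 - sqrt(2)*P**(3/2)/8 (k(P) = 4 - sqrt(2)*sqrt(P)*P/8 = 4 - sqrt(2)*P**(3/2)/8)
t(C, G) = (4 + C - 27*sqrt(2))/(4 + G) (t(C, G) = (C + (4 - sqrt(2)*((5 + 1)**2)**(3/2)/8))/(G + 4) = (C + (4 - sqrt(2)*(6**2)**(3/2)/8))/(4 + G) = (C + (4 - sqrt(2)*36**(3/2)/8))/(4 + G) = (C + (4 - 1/8*sqrt(2)*216))/(4 + G) = (C + (4 - 27*sqrt(2)))/(4 + G) = (4 + C - 27*sqrt(2))/(4 + G))
t(8, 47)*5 = ((4 + 8 - 27*sqrt(2))/(4 + 47))*5 = ((12 - 27*sqrt(2))/51)*5 = (4/17 - 9*sqrt(2)/17)*5 = 20/17 - 45*sqrt(2)/17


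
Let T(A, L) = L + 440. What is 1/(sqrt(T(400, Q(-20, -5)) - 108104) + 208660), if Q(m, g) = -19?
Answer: 208660/43539103283 - I*sqrt(107683)/43539103283 ≈ 4.7925e-6 - 7.5369e-9*I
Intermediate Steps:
T(A, L) = 440 + L
1/(sqrt(T(400, Q(-20, -5)) - 108104) + 208660) = 1/(sqrt((440 - 19) - 108104) + 208660) = 1/(sqrt(421 - 108104) + 208660) = 1/(sqrt(-107683) + 208660) = 1/(I*sqrt(107683) + 208660) = 1/(208660 + I*sqrt(107683))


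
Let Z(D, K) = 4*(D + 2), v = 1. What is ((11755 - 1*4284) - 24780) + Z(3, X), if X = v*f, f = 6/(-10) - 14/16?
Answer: -17289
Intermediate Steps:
f = -59/40 (f = 6*(-1/10) - 14*1/16 = -3/5 - 7/8 = -59/40 ≈ -1.4750)
X = -59/40 (X = 1*(-59/40) = -59/40 ≈ -1.4750)
Z(D, K) = 8 + 4*D (Z(D, K) = 4*(2 + D) = 8 + 4*D)
((11755 - 1*4284) - 24780) + Z(3, X) = ((11755 - 1*4284) - 24780) + (8 + 4*3) = ((11755 - 4284) - 24780) + (8 + 12) = (7471 - 24780) + 20 = -17309 + 20 = -17289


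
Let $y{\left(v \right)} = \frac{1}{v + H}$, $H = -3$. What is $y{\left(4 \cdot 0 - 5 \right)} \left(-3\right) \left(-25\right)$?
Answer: $- \frac{75}{8} \approx -9.375$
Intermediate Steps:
$y{\left(v \right)} = \frac{1}{-3 + v}$ ($y{\left(v \right)} = \frac{1}{v - 3} = \frac{1}{-3 + v}$)
$y{\left(4 \cdot 0 - 5 \right)} \left(-3\right) \left(-25\right) = \frac{1}{-3 + \left(4 \cdot 0 - 5\right)} \left(-3\right) \left(-25\right) = \frac{1}{-3 + \left(0 - 5\right)} \left(-3\right) \left(-25\right) = \frac{1}{-3 - 5} \left(-3\right) \left(-25\right) = \frac{1}{-8} \left(-3\right) \left(-25\right) = \left(- \frac{1}{8}\right) \left(-3\right) \left(-25\right) = \frac{3}{8} \left(-25\right) = - \frac{75}{8}$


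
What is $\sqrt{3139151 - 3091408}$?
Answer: $\sqrt{47743} \approx 218.5$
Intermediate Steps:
$\sqrt{3139151 - 3091408} = \sqrt{47743}$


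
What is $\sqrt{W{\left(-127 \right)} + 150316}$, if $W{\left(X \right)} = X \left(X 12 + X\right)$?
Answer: $\sqrt{359993} \approx 599.99$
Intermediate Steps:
$W{\left(X \right)} = 13 X^{2}$ ($W{\left(X \right)} = X \left(12 X + X\right) = X 13 X = 13 X^{2}$)
$\sqrt{W{\left(-127 \right)} + 150316} = \sqrt{13 \left(-127\right)^{2} + 150316} = \sqrt{13 \cdot 16129 + 150316} = \sqrt{209677 + 150316} = \sqrt{359993}$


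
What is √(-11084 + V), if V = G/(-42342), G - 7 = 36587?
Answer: I*√552040084559/7057 ≈ 105.28*I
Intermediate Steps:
G = 36594 (G = 7 + 36587 = 36594)
V = -6099/7057 (V = 36594/(-42342) = 36594*(-1/42342) = -6099/7057 ≈ -0.86425)
√(-11084 + V) = √(-11084 - 6099/7057) = √(-78225887/7057) = I*√552040084559/7057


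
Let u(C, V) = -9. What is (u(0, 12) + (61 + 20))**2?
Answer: 5184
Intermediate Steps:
(u(0, 12) + (61 + 20))**2 = (-9 + (61 + 20))**2 = (-9 + 81)**2 = 72**2 = 5184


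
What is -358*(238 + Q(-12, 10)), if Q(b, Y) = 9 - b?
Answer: -92722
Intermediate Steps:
-358*(238 + Q(-12, 10)) = -358*(238 + (9 - 1*(-12))) = -358*(238 + (9 + 12)) = -358*(238 + 21) = -358*259 = -92722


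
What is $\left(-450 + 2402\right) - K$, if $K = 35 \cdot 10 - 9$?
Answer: $1611$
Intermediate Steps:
$K = 341$ ($K = 350 - 9 = 341$)
$\left(-450 + 2402\right) - K = \left(-450 + 2402\right) - 341 = 1952 - 341 = 1611$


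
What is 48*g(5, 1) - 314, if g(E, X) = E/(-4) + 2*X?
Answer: -278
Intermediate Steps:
g(E, X) = 2*X - E/4 (g(E, X) = -E/4 + 2*X = 2*X - E/4)
48*g(5, 1) - 314 = 48*(2*1 - ¼*5) - 314 = 48*(2 - 5/4) - 314 = 48*(¾) - 314 = 36 - 314 = -278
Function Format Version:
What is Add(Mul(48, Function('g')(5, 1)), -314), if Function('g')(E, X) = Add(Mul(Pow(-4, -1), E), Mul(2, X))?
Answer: -278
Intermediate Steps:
Function('g')(E, X) = Add(Mul(2, X), Mul(Rational(-1, 4), E)) (Function('g')(E, X) = Add(Mul(Rational(-1, 4), E), Mul(2, X)) = Add(Mul(2, X), Mul(Rational(-1, 4), E)))
Add(Mul(48, Function('g')(5, 1)), -314) = Add(Mul(48, Add(Mul(2, 1), Mul(Rational(-1, 4), 5))), -314) = Add(Mul(48, Add(2, Rational(-5, 4))), -314) = Add(Mul(48, Rational(3, 4)), -314) = Add(36, -314) = -278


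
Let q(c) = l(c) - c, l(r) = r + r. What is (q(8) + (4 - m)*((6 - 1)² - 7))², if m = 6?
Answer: 784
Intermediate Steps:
l(r) = 2*r
q(c) = c (q(c) = 2*c - c = c)
(q(8) + (4 - m)*((6 - 1)² - 7))² = (8 + (4 - 1*6)*((6 - 1)² - 7))² = (8 + (4 - 6)*(5² - 7))² = (8 - 2*(25 - 7))² = (8 - 2*18)² = (8 - 36)² = (-28)² = 784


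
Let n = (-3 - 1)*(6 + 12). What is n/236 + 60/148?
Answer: 219/2183 ≈ 0.10032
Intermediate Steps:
n = -72 (n = -4*18 = -72)
n/236 + 60/148 = -72/236 + 60/148 = -72*1/236 + 60*(1/148) = -18/59 + 15/37 = 219/2183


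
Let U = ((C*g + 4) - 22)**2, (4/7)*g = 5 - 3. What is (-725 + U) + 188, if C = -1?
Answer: -299/4 ≈ -74.750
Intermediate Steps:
g = 7/2 (g = 7*(5 - 3)/4 = (7/4)*2 = 7/2 ≈ 3.5000)
U = 1849/4 (U = ((-1*7/2 + 4) - 22)**2 = ((-7/2 + 4) - 22)**2 = (1/2 - 22)**2 = (-43/2)**2 = 1849/4 ≈ 462.25)
(-725 + U) + 188 = (-725 + 1849/4) + 188 = -1051/4 + 188 = -299/4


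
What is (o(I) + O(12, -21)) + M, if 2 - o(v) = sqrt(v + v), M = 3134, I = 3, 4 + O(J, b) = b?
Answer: 3111 - sqrt(6) ≈ 3108.6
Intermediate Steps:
O(J, b) = -4 + b
o(v) = 2 - sqrt(2)*sqrt(v) (o(v) = 2 - sqrt(v + v) = 2 - sqrt(2*v) = 2 - sqrt(2)*sqrt(v))
(o(I) + O(12, -21)) + M = ((2 - sqrt(2)*sqrt(3)) + (-4 - 21)) + 3134 = ((2 - sqrt(6)) - 25) + 3134 = (-23 - sqrt(6)) + 3134 = 3111 - sqrt(6)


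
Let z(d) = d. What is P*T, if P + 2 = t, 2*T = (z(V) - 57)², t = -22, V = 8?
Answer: -28812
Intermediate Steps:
T = 2401/2 (T = (8 - 57)²/2 = (½)*(-49)² = (½)*2401 = 2401/2 ≈ 1200.5)
P = -24 (P = -2 - 22 = -24)
P*T = -24*2401/2 = -28812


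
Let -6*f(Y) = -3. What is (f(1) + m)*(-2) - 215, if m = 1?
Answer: -218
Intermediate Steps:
f(Y) = ½ (f(Y) = -⅙*(-3) = ½)
(f(1) + m)*(-2) - 215 = (½ + 1)*(-2) - 215 = (3/2)*(-2) - 215 = -3 - 215 = -218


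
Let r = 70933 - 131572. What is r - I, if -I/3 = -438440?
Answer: -1375959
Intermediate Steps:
I = 1315320 (I = -3*(-438440) = 1315320)
r = -60639
r - I = -60639 - 1*1315320 = -60639 - 1315320 = -1375959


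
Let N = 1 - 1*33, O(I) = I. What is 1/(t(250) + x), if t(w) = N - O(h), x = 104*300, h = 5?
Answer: 1/31163 ≈ 3.2089e-5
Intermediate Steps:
N = -32 (N = 1 - 33 = -32)
x = 31200
t(w) = -37 (t(w) = -32 - 1*5 = -32 - 5 = -37)
1/(t(250) + x) = 1/(-37 + 31200) = 1/31163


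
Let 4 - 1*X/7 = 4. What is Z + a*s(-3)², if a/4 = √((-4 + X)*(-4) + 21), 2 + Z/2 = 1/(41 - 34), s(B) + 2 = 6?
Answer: -26/7 + 64*√37 ≈ 385.58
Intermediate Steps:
X = 0 (X = 28 - 7*4 = 28 - 28 = 0)
s(B) = 4 (s(B) = -2 + 6 = 4)
Z = -26/7 (Z = -4 + 2/(41 - 34) = -4 + 2/7 = -26/7 ≈ -3.7143)
a = 4*√37 (a = 4*√((-4 + 0)*(-4) + 21) = 4*√(-4*(-4) + 21) = 4*√(16 + 21) = 4*√37 ≈ 24.331)
Z + a*s(-3)² = -26/7 + (4*√37)*4² = -26/7 + (4*√37)*16 = -26/7 + 64*√37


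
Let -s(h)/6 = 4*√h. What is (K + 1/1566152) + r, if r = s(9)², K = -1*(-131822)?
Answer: 214572220913/1566152 ≈ 1.3701e+5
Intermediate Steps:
s(h) = -24*√h
K = 131822
r = 5184 (r = (-24*√9)² = (-24*3)² = (-72)² = 5184)
(K + 1/1566152) + r = (131822 + 1/1566152) + 5184 = 206453288945/1566152 + 5184 = 214572220913/1566152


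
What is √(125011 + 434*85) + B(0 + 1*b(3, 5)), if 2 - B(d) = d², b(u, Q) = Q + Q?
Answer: -98 + 3*√17989 ≈ 304.37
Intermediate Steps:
b(u, Q) = 2*Q
B(d) = 2 - d²
√(125011 + 434*85) + B(0 + 1*b(3, 5)) = √(125011 + 434*85) + (2 - (0 + 1*(2*5))²) = √(125011 + 36890) + (2 - (0 + 1*10)²) = √161901 + (2 - (0 + 10)²) = 3*√17989 + (2 - 1*10²) = 3*√17989 + (2 - 1*100) = 3*√17989 + (2 - 100) = 3*√17989 - 98 = -98 + 3*√17989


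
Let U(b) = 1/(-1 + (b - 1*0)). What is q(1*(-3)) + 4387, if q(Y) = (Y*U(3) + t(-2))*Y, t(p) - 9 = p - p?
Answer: 8729/2 ≈ 4364.5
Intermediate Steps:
t(p) = 9 (t(p) = 9 + (p - p) = 9 + 0 = 9)
U(b) = 1/(-1 + b) (U(b) = 1/(-1 + (b + 0)) = 1/(-1 + b))
q(Y) = Y*(9 + Y/2) (q(Y) = (Y/(-1 + 3) + 9)*Y = (Y/2 + 9)*Y = (9 + Y/2)*Y = Y*(9 + Y/2))
q(1*(-3)) + 4387 = (1*(-3))*(18 + 1*(-3))/2 + 4387 = (1/2)*(-3)*(18 - 3) + 4387 = (1/2)*(-3)*15 + 4387 = -45/2 + 4387 = 8729/2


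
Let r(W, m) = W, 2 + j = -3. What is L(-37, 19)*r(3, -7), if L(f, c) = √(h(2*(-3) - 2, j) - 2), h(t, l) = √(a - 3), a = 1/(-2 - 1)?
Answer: √(-18 + 3*I*√30) ≈ 1.785 + 4.6028*I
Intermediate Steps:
j = -5 (j = -2 - 3 = -5)
a = -⅓ (a = 1/(-3) = -⅓ ≈ -0.33333)
h(t, l) = I*√30/3 (h(t, l) = √(-⅓ - 3) = √(-10/3) = I*√30/3)
L(f, c) = √(-2 + I*√30/3) (L(f, c) = √(I*√30/3 - 2) = √(-2 + I*√30/3))
L(-37, 19)*r(3, -7) = (√(-18 + 3*I*√30)/3)*3 = √(-18 + 3*I*√30)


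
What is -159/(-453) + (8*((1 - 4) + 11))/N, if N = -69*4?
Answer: 1241/10419 ≈ 0.11911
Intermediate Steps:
N = -276
-159/(-453) + (8*((1 - 4) + 11))/N = -159/(-453) + (8*((1 - 4) + 11))/(-276) = -159*(-1/453) + (8*(-3 + 11))*(-1/276) = 53/151 + (8*8)*(-1/276) = 53/151 + 64*(-1/276) = 53/151 - 16/69 = 1241/10419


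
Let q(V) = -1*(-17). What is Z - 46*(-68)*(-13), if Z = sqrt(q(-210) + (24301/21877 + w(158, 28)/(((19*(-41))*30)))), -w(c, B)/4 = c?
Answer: -40664 + sqrt(1185273682949725590)/255632745 ≈ -40660.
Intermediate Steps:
w(c, B) = -4*c
q(V) = 17
Z = sqrt(1185273682949725590)/255632745 (Z = sqrt(17 + (24301/21877 + (-4*158)/(((19*(-41))*30)))) = sqrt(17 + (24301*(1/21877) - 632/((-779*30)))) = sqrt(17 + (24301/21877 - 632/(-23370))) = sqrt(17 + (24301/21877 - 632*(-1/23370))) = sqrt(17 + (24301/21877 + 316/11685)) = sqrt(17 + 290870317/255632745) = sqrt(4636626982/255632745) = sqrt(1185273682949725590)/255632745 ≈ 4.2589)
Z - 46*(-68)*(-13) = sqrt(1185273682949725590)/255632745 - 46*(-68)*(-13) = sqrt(1185273682949725590)/255632745 - (-3128)*(-13) = sqrt(1185273682949725590)/255632745 - 1*40664 = sqrt(1185273682949725590)/255632745 - 40664 = -40664 + sqrt(1185273682949725590)/255632745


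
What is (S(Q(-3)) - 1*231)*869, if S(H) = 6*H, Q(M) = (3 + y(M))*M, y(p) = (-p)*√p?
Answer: -247665 - 46926*I*√3 ≈ -2.4767e+5 - 81278.0*I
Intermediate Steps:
y(p) = -p^(3/2)
Q(M) = M*(3 - M^(3/2)) (Q(M) = (3 - M^(3/2))*M = M*(3 - M^(3/2)))
(S(Q(-3)) - 1*231)*869 = (6*(-(-3)^(5/2) + 3*(-3)) - 1*231)*869 = (6*(-9*I*√3 - 9) - 231)*869 = (6*(-9 - 9*I*√3) - 231)*869 = ((-54 - 54*I*√3) - 231)*869 = (-285 - 54*I*√3)*869 = -247665 - 46926*I*√3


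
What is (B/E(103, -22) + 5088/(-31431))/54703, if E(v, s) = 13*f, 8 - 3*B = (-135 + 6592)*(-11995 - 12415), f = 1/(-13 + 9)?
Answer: -6605345327368/22351809909 ≈ -295.52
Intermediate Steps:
f = -¼ (f = 1/(-4) = -¼ ≈ -0.25000)
B = 157615378/3 (B = 8/3 - (-135 + 6592)*(-11995 - 12415)/3 = 8/3 - 6457*(-24410)/3 = 8/3 - ⅓*(-157615370) = 8/3 + 157615370/3 = 157615378/3 ≈ 5.2538e+7)
E(v, s) = -13/4 (E(v, s) = 13*(-¼) = -13/4)
(B/E(103, -22) + 5088/(-31431))/54703 = (157615378/(3*(-13/4)) + 5088/(-31431))/54703 = ((157615378/3)*(-4/13) + 5088*(-1/31431))*(1/54703) = (-630461512/39 - 1696/10477)*(1/54703) = -6605345327368/408603*1/54703 = -6605345327368/22351809909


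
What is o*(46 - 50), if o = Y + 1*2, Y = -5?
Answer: 12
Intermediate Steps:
o = -3 (o = -5 + 1*2 = -5 + 2 = -3)
o*(46 - 50) = -3*(46 - 50) = -3*(-4) = 12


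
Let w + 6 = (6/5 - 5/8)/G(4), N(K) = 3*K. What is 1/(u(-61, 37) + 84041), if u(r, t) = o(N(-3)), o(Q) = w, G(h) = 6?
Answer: 240/20168423 ≈ 1.1900e-5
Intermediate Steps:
w = -1417/240 (w = -6 + (6/5 - 5/8)/6 = -6 + (6*(1/5) - 5*1/8)*(1/6) = -6 + (6/5 - 5/8)*(1/6) = -6 + (23/40)*(1/6) = -6 + 23/240 = -1417/240 ≈ -5.9042)
o(Q) = -1417/240
u(r, t) = -1417/240
1/(u(-61, 37) + 84041) = 1/(-1417/240 + 84041) = 1/(20168423/240) = 240/20168423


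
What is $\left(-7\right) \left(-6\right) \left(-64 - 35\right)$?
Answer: $-4158$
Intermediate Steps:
$\left(-7\right) \left(-6\right) \left(-64 - 35\right) = 42 \left(-99\right) = -4158$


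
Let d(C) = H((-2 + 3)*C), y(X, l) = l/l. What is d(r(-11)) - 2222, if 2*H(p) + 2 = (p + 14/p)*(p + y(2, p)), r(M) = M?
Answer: -23778/11 ≈ -2161.6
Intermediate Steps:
y(X, l) = 1
H(p) = -1 + (1 + p)*(p + 14/p)/2 (H(p) = -1 + ((p + 14/p)*(p + 1))/2 = -1 + ((p + 14/p)*(1 + p))/2 = -1 + ((1 + p)*(p + 14/p))/2 = -1 + (1 + p)*(p + 14/p)/2)
d(C) = (14 + C*(12 + C + C**2))/(2*C) (d(C) = (14 + ((-2 + 3)*C)*(12 + (-2 + 3)*C + ((-2 + 3)*C)**2))/(2*(((-2 + 3)*C))) = (14 + (1*C)*(12 + 1*C + (1*C)**2))/(2*((1*C))) = (14 + C*(12 + C + C**2))/(2*C))
d(r(-11)) - 2222 = (1/2)*(14 - 11*(12 - 11 + (-11)**2))/(-11) - 2222 = (1/2)*(-1/11)*(14 - 11*(12 - 11 + 121)) - 2222 = (1/2)*(-1/11)*(14 - 11*122) - 2222 = (1/2)*(-1/11)*(14 - 1342) - 2222 = (1/2)*(-1/11)*(-1328) - 2222 = 664/11 - 2222 = -23778/11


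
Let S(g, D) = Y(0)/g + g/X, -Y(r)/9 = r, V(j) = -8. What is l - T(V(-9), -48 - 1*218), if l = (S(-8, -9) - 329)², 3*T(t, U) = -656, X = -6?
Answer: 968257/9 ≈ 1.0758e+5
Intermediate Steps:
Y(r) = -9*r
T(t, U) = -656/3 (T(t, U) = (⅓)*(-656) = -656/3)
S(g, D) = -g/6 (S(g, D) = (-9*0)/g + g/(-6) = 0/g + g*(-⅙) = 0 - g/6 = -g/6)
l = 966289/9 (l = (-⅙*(-8) - 329)² = (4/3 - 329)² = (-983/3)² = 966289/9 ≈ 1.0737e+5)
l - T(V(-9), -48 - 1*218) = 966289/9 - 1*(-656/3) = 966289/9 + 656/3 = 968257/9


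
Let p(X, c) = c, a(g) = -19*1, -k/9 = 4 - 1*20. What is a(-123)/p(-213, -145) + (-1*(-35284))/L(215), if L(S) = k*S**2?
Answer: 6579389/48258900 ≈ 0.13634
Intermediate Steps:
k = 144 (k = -9*(4 - 1*20) = -9*(4 - 20) = -9*(-16) = 144)
L(S) = 144*S**2
a(g) = -19
a(-123)/p(-213, -145) + (-1*(-35284))/L(215) = -19/(-145) + (-1*(-35284))/((144*215**2)) = -19*(-1/145) + 35284/((144*46225)) = 19/145 + 35284/6656400 = 19/145 + 35284*(1/6656400) = 19/145 + 8821/1664100 = 6579389/48258900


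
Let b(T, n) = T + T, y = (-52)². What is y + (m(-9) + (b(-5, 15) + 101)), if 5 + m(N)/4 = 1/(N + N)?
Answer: 24973/9 ≈ 2774.8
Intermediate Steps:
y = 2704
b(T, n) = 2*T
m(N) = -20 + 2/N (m(N) = -20 + 4/(N + N) = -20 + 4/((2*N)) = -20 + 4*(1/(2*N)) = -20 + 2/N)
y + (m(-9) + (b(-5, 15) + 101)) = 2704 + ((-20 + 2/(-9)) + (2*(-5) + 101)) = 2704 + ((-20 + 2*(-⅑)) + (-10 + 101)) = 2704 + ((-20 - 2/9) + 91) = 2704 + (-182/9 + 91) = 2704 + 637/9 = 24973/9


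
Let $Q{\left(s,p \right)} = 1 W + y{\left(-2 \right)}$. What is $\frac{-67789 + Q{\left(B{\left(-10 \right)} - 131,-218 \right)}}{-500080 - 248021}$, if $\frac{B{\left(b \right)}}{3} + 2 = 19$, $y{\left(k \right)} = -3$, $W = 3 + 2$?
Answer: $\frac{67787}{748101} \approx 0.090612$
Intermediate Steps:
$W = 5$
$B{\left(b \right)} = 51$ ($B{\left(b \right)} = -6 + 3 \cdot 19 = -6 + 57 = 51$)
$Q{\left(s,p \right)} = 2$ ($Q{\left(s,p \right)} = 1 \cdot 5 - 3 = 5 - 3 = 2$)
$\frac{-67789 + Q{\left(B{\left(-10 \right)} - 131,-218 \right)}}{-500080 - 248021} = \frac{-67789 + 2}{-500080 - 248021} = - \frac{67787}{-748101} = \left(-67787\right) \left(- \frac{1}{748101}\right) = \frac{67787}{748101}$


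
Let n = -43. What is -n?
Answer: 43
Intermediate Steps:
-n = -1*(-43) = 43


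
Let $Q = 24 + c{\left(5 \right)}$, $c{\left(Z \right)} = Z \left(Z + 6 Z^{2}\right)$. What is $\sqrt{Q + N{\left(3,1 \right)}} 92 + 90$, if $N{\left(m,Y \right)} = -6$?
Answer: $90 + 92 \sqrt{793} \approx 2680.7$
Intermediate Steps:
$Q = 799$ ($Q = 24 + 5^{2} \left(1 + 6 \cdot 5\right) = 24 + 25 \left(1 + 30\right) = 24 + 25 \cdot 31 = 24 + 775 = 799$)
$\sqrt{Q + N{\left(3,1 \right)}} 92 + 90 = \sqrt{799 - 6} \cdot 92 + 90 = \sqrt{793} \cdot 92 + 90 = 92 \sqrt{793} + 90 = 90 + 92 \sqrt{793}$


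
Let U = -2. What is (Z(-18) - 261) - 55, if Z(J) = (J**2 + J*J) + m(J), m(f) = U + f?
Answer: 312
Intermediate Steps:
m(f) = -2 + f
Z(J) = -2 + J + 2*J**2 (Z(J) = (J**2 + J*J) + (-2 + J) = (J**2 + J**2) + (-2 + J) = 2*J**2 + (-2 + J) = -2 + J + 2*J**2)
(Z(-18) - 261) - 55 = ((-2 - 18 + 2*(-18)**2) - 261) - 55 = ((-2 - 18 + 2*324) - 261) - 55 = ((-2 - 18 + 648) - 261) - 55 = (628 - 261) - 55 = 367 - 55 = 312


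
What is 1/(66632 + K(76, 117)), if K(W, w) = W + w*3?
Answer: 1/67059 ≈ 1.4912e-5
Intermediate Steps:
K(W, w) = W + 3*w
1/(66632 + K(76, 117)) = 1/(66632 + (76 + 3*117)) = 1/(66632 + (76 + 351)) = 1/(66632 + 427) = 1/67059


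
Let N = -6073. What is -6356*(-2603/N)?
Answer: -16544668/6073 ≈ -2724.3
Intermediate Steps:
-6356*(-2603/N) = -6356/((-6073/(-2603))) = -6356/((-6073*(-1/2603))) = -6356/6073/2603 = -6356*2603/6073 = -16544668/6073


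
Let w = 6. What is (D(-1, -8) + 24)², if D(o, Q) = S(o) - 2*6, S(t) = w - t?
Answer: 361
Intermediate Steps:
S(t) = 6 - t
D(o, Q) = -6 - o (D(o, Q) = (6 - o) - 2*6 = (6 - o) - 12 = -6 - o)
(D(-1, -8) + 24)² = ((-6 - 1*(-1)) + 24)² = ((-6 + 1) + 24)² = (-5 + 24)² = 19² = 361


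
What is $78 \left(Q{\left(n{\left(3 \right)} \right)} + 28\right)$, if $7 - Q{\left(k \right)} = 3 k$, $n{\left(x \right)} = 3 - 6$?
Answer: $3432$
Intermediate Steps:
$n{\left(x \right)} = -3$ ($n{\left(x \right)} = 3 - 6 = -3$)
$Q{\left(k \right)} = 7 - 3 k$
$78 \left(Q{\left(n{\left(3 \right)} \right)} + 28\right) = 78 \left(\left(7 - -9\right) + 28\right) = 78 \left(\left(7 + 9\right) + 28\right) = 78 \left(16 + 28\right) = 78 \cdot 44 = 3432$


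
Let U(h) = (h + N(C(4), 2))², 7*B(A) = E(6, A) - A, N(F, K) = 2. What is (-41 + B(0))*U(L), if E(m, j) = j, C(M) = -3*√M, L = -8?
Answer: -1476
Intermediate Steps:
B(A) = 0 (B(A) = (A - A)/7 = (⅐)*0 = 0)
U(h) = (2 + h)² (U(h) = (h + 2)² = (2 + h)²)
(-41 + B(0))*U(L) = (-41 + 0)*(2 - 8)² = -41*(-6)² = -41*36 = -1476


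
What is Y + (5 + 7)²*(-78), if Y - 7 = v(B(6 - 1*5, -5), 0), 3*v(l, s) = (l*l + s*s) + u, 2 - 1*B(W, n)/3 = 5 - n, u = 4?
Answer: -33095/3 ≈ -11032.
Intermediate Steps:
B(W, n) = -9 + 3*n (B(W, n) = 6 - 3*(5 - n) = 6 + (-15 + 3*n) = -9 + 3*n)
v(l, s) = 4/3 + l²/3 + s²/3 (v(l, s) = ((l*l + s*s) + 4)/3 = ((l² + s²) + 4)/3 = (4 + l² + s²)/3 = 4/3 + l²/3 + s²/3)
Y = 601/3 (Y = 7 + (4/3 + (-9 + 3*(-5))²/3 + (⅓)*0²) = 7 + (4/3 + (-9 - 15)²/3 + (⅓)*0) = 7 + (4/3 + (⅓)*(-24)² + 0) = 7 + (4/3 + (⅓)*576 + 0) = 7 + (4/3 + 192 + 0) = 7 + 580/3 = 601/3 ≈ 200.33)
Y + (5 + 7)²*(-78) = 601/3 + (5 + 7)²*(-78) = 601/3 + 12²*(-78) = 601/3 + 144*(-78) = 601/3 - 11232 = -33095/3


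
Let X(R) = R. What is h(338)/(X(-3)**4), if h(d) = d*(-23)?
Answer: -7774/81 ≈ -95.975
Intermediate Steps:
h(d) = -23*d
h(338)/(X(-3)**4) = (-23*338)/((-3)**4) = -7774/81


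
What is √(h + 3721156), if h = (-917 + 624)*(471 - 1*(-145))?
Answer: 2*√885167 ≈ 1881.7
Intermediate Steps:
h = -180488 (h = -293*(471 + 145) = -293*616 = -180488)
√(h + 3721156) = √(-180488 + 3721156) = √3540668 = 2*√885167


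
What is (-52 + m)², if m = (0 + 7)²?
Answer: 9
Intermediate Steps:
m = 49 (m = 7² = 49)
(-52 + m)² = (-52 + 49)² = (-3)² = 9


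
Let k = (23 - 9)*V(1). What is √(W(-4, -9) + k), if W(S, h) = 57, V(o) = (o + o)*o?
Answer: √85 ≈ 9.2195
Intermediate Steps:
V(o) = 2*o² (V(o) = (2*o)*o = 2*o²)
k = 28 (k = (23 - 9)*(2*1²) = 14*(2*1) = 14*2 = 28)
√(W(-4, -9) + k) = √(57 + 28) = √85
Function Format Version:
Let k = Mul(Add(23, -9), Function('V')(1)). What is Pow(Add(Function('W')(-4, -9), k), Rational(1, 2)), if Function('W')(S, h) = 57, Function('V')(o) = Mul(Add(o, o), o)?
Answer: Pow(85, Rational(1, 2)) ≈ 9.2195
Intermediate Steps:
Function('V')(o) = Mul(2, Pow(o, 2)) (Function('V')(o) = Mul(Mul(2, o), o) = Mul(2, Pow(o, 2)))
k = 28 (k = Mul(Add(23, -9), Mul(2, Pow(1, 2))) = Mul(14, Mul(2, 1)) = Mul(14, 2) = 28)
Pow(Add(Function('W')(-4, -9), k), Rational(1, 2)) = Pow(Add(57, 28), Rational(1, 2)) = Pow(85, Rational(1, 2))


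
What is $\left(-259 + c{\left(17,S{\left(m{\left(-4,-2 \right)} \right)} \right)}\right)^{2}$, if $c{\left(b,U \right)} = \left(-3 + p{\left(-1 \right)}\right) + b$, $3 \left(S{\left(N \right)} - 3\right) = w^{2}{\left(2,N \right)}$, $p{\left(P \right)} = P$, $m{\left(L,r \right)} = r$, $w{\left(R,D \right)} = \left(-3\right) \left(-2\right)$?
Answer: $60516$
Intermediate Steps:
$w{\left(R,D \right)} = 6$
$S{\left(N \right)} = 15$ ($S{\left(N \right)} = 3 + \frac{6^{2}}{3} = 3 + \frac{1}{3} \cdot 36 = 3 + 12 = 15$)
$c{\left(b,U \right)} = -4 + b$ ($c{\left(b,U \right)} = \left(-3 - 1\right) + b = -4 + b$)
$\left(-259 + c{\left(17,S{\left(m{\left(-4,-2 \right)} \right)} \right)}\right)^{2} = \left(-259 + \left(-4 + 17\right)\right)^{2} = \left(-259 + 13\right)^{2} = \left(-246\right)^{2} = 60516$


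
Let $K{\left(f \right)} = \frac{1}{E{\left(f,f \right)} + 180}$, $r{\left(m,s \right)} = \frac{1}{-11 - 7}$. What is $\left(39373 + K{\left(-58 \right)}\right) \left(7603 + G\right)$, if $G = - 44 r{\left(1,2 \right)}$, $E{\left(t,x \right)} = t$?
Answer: $\frac{36532805627}{122} \approx 2.9945 \cdot 10^{8}$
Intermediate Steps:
$r{\left(m,s \right)} = - \frac{1}{18}$ ($r{\left(m,s \right)} = \frac{1}{-18} = - \frac{1}{18}$)
$G = \frac{22}{9}$ ($G = \left(-44\right) \left(- \frac{1}{18}\right) = \frac{22}{9} \approx 2.4444$)
$K{\left(f \right)} = \frac{1}{180 + f}$ ($K{\left(f \right)} = \frac{1}{f + 180} = \frac{1}{180 + f}$)
$\left(39373 + K{\left(-58 \right)}\right) \left(7603 + G\right) = \left(39373 + \frac{1}{180 - 58}\right) \left(7603 + \frac{22}{9}\right) = \left(39373 + \frac{1}{122}\right) \frac{68449}{9} = \frac{4803507}{122} \cdot \frac{68449}{9} = \frac{36532805627}{122}$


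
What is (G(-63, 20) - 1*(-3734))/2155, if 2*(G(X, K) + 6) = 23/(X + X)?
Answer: 939433/543060 ≈ 1.7299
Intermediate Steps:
G(X, K) = -6 + 23/(4*X) (G(X, K) = -6 + (23/(X + X))/2 = -6 + (23/((2*X)))/2 = -6 + (23*(1/(2*X)))/2 = -6 + (23/(2*X))/2 = -6 + 23/(4*X))
(G(-63, 20) - 1*(-3734))/2155 = ((-6 + (23/4)/(-63)) - 1*(-3734))/2155 = ((-6 + (23/4)*(-1/63)) + 3734)*(1/2155) = ((-6 - 23/252) + 3734)*(1/2155) = (-1535/252 + 3734)*(1/2155) = (939433/252)*(1/2155) = 939433/543060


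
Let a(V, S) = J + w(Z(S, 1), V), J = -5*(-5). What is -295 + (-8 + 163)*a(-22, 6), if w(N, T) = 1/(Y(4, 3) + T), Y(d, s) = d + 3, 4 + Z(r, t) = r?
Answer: 10709/3 ≈ 3569.7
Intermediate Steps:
Z(r, t) = -4 + r
Y(d, s) = 3 + d
w(N, T) = 1/(7 + T) (w(N, T) = 1/((3 + 4) + T) = 1/(7 + T))
J = 25
a(V, S) = 25 + 1/(7 + V)
-295 + (-8 + 163)*a(-22, 6) = -295 + (-8 + 163)*((176 + 25*(-22))/(7 - 22)) = -295 + 155*((176 - 550)/(-15)) = -295 + 155*(-1/15*(-374)) = -295 + 155*(374/15) = -295 + 11594/3 = 10709/3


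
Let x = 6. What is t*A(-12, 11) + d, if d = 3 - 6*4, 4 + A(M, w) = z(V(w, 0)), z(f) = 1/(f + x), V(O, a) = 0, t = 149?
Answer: -3553/6 ≈ -592.17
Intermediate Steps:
z(f) = 1/(6 + f) (z(f) = 1/(f + 6) = 1/(6 + f))
A(M, w) = -23/6 (A(M, w) = -4 + 1/(6 + 0) = -4 + 1/6 = -4 + ⅙ = -23/6)
d = -21 (d = 3 - 24 = -21)
t*A(-12, 11) + d = 149*(-23/6) - 21 = -3427/6 - 21 = -3553/6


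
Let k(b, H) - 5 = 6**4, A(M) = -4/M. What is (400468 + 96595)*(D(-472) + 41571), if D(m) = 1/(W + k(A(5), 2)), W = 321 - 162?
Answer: 30168573217643/1460 ≈ 2.0663e+10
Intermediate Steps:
W = 159
k(b, H) = 1301 (k(b, H) = 5 + 6**4 = 5 + 1296 = 1301)
D(m) = 1/1460 (D(m) = 1/(159 + 1301) = 1/1460)
(400468 + 96595)*(D(-472) + 41571) = (400468 + 96595)*(1/1460 + 41571) = 497063*(60693661/1460) = 30168573217643/1460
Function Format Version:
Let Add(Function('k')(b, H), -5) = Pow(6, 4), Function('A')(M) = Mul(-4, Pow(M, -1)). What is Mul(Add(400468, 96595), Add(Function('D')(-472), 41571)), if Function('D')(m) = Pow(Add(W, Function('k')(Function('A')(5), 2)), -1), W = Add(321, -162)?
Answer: Rational(30168573217643, 1460) ≈ 2.0663e+10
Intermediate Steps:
W = 159
Function('k')(b, H) = 1301 (Function('k')(b, H) = Add(5, Pow(6, 4)) = Add(5, 1296) = 1301)
Function('D')(m) = Rational(1, 1460) (Function('D')(m) = Pow(Add(159, 1301), -1) = Pow(1460, -1) = Rational(1, 1460))
Mul(Add(400468, 96595), Add(Function('D')(-472), 41571)) = Mul(Add(400468, 96595), Add(Rational(1, 1460), 41571)) = Mul(497063, Rational(60693661, 1460)) = Rational(30168573217643, 1460)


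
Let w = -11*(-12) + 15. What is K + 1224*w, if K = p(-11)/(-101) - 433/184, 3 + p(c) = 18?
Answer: 3343735459/18584 ≈ 1.7993e+5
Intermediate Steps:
w = 147 (w = 132 + 15 = 147)
p(c) = 15 (p(c) = -3 + 18 = 15)
K = -46493/18584 (K = 15/(-101) - 433/184 = 15*(-1/101) - 433*1/184 = -15/101 - 433/184 = -46493/18584 ≈ -2.5018)
K + 1224*w = -46493/18584 + 1224*147 = -46493/18584 + 179928 = 3343735459/18584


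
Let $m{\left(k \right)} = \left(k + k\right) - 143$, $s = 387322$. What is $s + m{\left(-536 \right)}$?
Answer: $386107$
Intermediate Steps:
$m{\left(k \right)} = -143 + 2 k$ ($m{\left(k \right)} = 2 k - 143 = -143 + 2 k$)
$s + m{\left(-536 \right)} = 387322 + \left(-143 + 2 \left(-536\right)\right) = 387322 - 1215 = 386107$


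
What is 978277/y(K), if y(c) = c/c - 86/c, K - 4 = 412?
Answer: 203481616/165 ≈ 1.2332e+6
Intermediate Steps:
K = 416 (K = 4 + 412 = 416)
y(c) = 1 - 86/c
978277/y(K) = 978277/(((-86 + 416)/416)) = 978277/(((1/416)*330)) = 978277/(165/208) = 978277*(208/165) = 203481616/165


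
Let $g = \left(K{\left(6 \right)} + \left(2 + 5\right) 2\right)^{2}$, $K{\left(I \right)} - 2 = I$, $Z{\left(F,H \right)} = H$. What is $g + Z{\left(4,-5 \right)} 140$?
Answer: $-216$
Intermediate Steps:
$K{\left(I \right)} = 2 + I$
$g = 484$ ($g = \left(\left(2 + 6\right) + \left(2 + 5\right) 2\right)^{2} = \left(8 + 7 \cdot 2\right)^{2} = \left(8 + 14\right)^{2} = 22^{2} = 484$)
$g + Z{\left(4,-5 \right)} 140 = 484 - 700 = -216$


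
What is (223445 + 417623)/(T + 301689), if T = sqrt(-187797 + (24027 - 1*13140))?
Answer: 64467721284/30338809877 - 641068*I*sqrt(176910)/91016429631 ≈ 2.1249 - 0.0029625*I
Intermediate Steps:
T = I*sqrt(176910) (T = sqrt(-187797 + (24027 - 13140)) = sqrt(-187797 + 10887) = sqrt(-176910) = I*sqrt(176910) ≈ 420.61*I)
(223445 + 417623)/(T + 301689) = (223445 + 417623)/(I*sqrt(176910) + 301689) = 641068/(301689 + I*sqrt(176910))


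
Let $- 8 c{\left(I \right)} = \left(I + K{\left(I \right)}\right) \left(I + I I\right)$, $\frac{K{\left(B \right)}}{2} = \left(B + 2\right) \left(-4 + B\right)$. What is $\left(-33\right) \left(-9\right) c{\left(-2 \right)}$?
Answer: $\frac{297}{2} \approx 148.5$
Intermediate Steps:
$K{\left(B \right)} = 2 \left(-4 + B\right) \left(2 + B\right)$ ($K{\left(B \right)} = 2 \left(B + 2\right) \left(-4 + B\right) = 2 \left(2 + B\right) \left(-4 + B\right) = 2 \left(-4 + B\right) \left(2 + B\right)$)
$c{\left(I \right)} = - \frac{\left(I + I^{2}\right) \left(-16 - 3 I + 2 I^{2}\right)}{8}$ ($c{\left(I \right)} = - \frac{\left(I - \left(16 - 2 I^{2} + 4 I\right)\right) \left(I + I I\right)}{8} = - \frac{\left(-16 - 3 I + 2 I^{2}\right) \left(I + I^{2}\right)}{8} = - \frac{\left(I + I^{2}\right) \left(-16 - 3 I + 2 I^{2}\right)}{8}$)
$\left(-33\right) \left(-9\right) c{\left(-2 \right)} = \left(-33\right) \left(-9\right) \frac{1}{8} \left(-2\right) \left(16 + \left(-2\right)^{2} - 2 \left(-2\right)^{3} + 19 \left(-2\right)\right) = 297 \cdot \frac{1}{8} \left(-2\right) \left(16 + 4 - -16 - 38\right) = 297 \cdot \frac{1}{8} \left(-2\right) \left(16 + 4 + 16 - 38\right) = 297 \cdot \frac{1}{8} \left(-2\right) \left(-2\right) = 297 \cdot \frac{1}{2} = \frac{297}{2}$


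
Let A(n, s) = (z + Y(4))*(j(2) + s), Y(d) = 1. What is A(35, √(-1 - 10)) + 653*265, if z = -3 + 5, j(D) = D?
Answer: 173051 + 3*I*√11 ≈ 1.7305e+5 + 9.9499*I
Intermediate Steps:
z = 2
A(n, s) = 6 + 3*s (A(n, s) = (2 + 1)*(2 + s) = 3*(2 + s) = 6 + 3*s)
A(35, √(-1 - 10)) + 653*265 = (6 + 3*√(-1 - 10)) + 653*265 = (6 + 3*√(-11)) + 173045 = (6 + 3*(I*√11)) + 173045 = (6 + 3*I*√11) + 173045 = 173051 + 3*I*√11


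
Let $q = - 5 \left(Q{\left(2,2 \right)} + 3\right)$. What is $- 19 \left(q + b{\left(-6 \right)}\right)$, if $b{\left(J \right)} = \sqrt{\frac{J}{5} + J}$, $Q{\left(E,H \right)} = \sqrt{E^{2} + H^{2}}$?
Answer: $285 + 190 \sqrt{2} - \frac{114 i \sqrt{5}}{5} \approx 553.7 - 50.982 i$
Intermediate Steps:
$b{\left(J \right)} = \frac{\sqrt{30} \sqrt{J}}{5}$ ($b{\left(J \right)} = \sqrt{J \frac{1}{5} + J} = \sqrt{\frac{J}{5} + J} = \sqrt{\frac{6 J}{5}} = \frac{\sqrt{30} \sqrt{J}}{5}$)
$q = -15 - 10 \sqrt{2}$ ($q = - 5 \left(\sqrt{2^{2} + 2^{2}} + 3\right) = - 5 \left(\sqrt{4 + 4} + 3\right) = - 5 \left(\sqrt{8} + 3\right) = - 5 \left(2 \sqrt{2} + 3\right) = - 5 \left(3 + 2 \sqrt{2}\right) = -15 - 10 \sqrt{2} \approx -29.142$)
$- 19 \left(q + b{\left(-6 \right)}\right) = - 19 \left(\left(-15 - 10 \sqrt{2}\right) + \frac{\sqrt{30} \sqrt{-6}}{5}\right) = - 19 \left(\left(-15 - 10 \sqrt{2}\right) + \frac{\sqrt{30} i \sqrt{6}}{5}\right) = - 19 \left(\left(-15 - 10 \sqrt{2}\right) + \frac{6 i \sqrt{5}}{5}\right) = - 19 \left(-15 - 10 \sqrt{2} + \frac{6 i \sqrt{5}}{5}\right) = 285 + 190 \sqrt{2} - \frac{114 i \sqrt{5}}{5}$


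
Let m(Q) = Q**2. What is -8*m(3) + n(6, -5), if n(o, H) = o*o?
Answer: -36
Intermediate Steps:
n(o, H) = o**2
-8*m(3) + n(6, -5) = -8*3**2 + 6**2 = -8*9 + 36 = -72 + 36 = -36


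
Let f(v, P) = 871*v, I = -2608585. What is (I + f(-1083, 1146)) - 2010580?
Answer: -5562458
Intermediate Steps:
(I + f(-1083, 1146)) - 2010580 = (-2608585 + 871*(-1083)) - 2010580 = (-2608585 - 943293) - 2010580 = -3551878 - 2010580 = -5562458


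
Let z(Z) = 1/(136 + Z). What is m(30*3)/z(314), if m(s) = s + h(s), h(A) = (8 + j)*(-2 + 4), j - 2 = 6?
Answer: 54900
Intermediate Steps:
j = 8 (j = 2 + 6 = 8)
h(A) = 32 (h(A) = (8 + 8)*(-2 + 4) = 16*2 = 32)
m(s) = 32 + s (m(s) = s + 32 = 32 + s)
m(30*3)/z(314) = (32 + 30*3)/(1/(136 + 314)) = (32 + 90)/(1/450) = 122/(1/450) = 122*450 = 54900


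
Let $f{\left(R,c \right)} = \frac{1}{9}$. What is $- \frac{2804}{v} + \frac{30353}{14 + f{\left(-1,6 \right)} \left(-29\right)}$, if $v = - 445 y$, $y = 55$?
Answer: $\frac{6686279063}{2374075} \approx 2816.4$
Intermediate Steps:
$f{\left(R,c \right)} = \frac{1}{9}$
$v = -24475$ ($v = \left(-445\right) 55 = -24475$)
$- \frac{2804}{v} + \frac{30353}{14 + f{\left(-1,6 \right)} \left(-29\right)} = - \frac{2804}{-24475} + \frac{30353}{14 + \frac{1}{9} \left(-29\right)} = \left(-2804\right) \left(- \frac{1}{24475}\right) + \frac{30353}{14 - \frac{29}{9}} = \frac{2804}{24475} + \frac{30353}{\frac{97}{9}} = \frac{2804}{24475} + 30353 \cdot \frac{9}{97} = \frac{2804}{24475} + \frac{273177}{97} = \frac{6686279063}{2374075}$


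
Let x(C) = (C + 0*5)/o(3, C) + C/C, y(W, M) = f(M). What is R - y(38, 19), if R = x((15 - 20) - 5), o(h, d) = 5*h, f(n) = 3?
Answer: -8/3 ≈ -2.6667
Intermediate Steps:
y(W, M) = 3
x(C) = 1 + C/15 (x(C) = (C + 0*5)/((5*3)) + C/C = (C + 0)/15 + 1 = C*(1/15) + 1 = C/15 + 1 = 1 + C/15)
R = 1/3 (R = 1 + ((15 - 20) - 5)/15 = 1 + (-5 - 5)/15 = 1 + (1/15)*(-10) = 1 - 2/3 = 1/3 ≈ 0.33333)
R - y(38, 19) = 1/3 - 1*3 = 1/3 - 3 = -8/3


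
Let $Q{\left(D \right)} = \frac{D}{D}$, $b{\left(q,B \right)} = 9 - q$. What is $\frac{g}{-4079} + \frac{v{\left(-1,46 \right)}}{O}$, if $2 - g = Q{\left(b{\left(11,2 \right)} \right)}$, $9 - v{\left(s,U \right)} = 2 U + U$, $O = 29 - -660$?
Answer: $- \frac{526880}{2810431} \approx -0.18747$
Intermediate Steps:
$O = 689$ ($O = 29 + 660 = 689$)
$v{\left(s,U \right)} = 9 - 3 U$ ($v{\left(s,U \right)} = 9 - \left(2 U + U\right) = 9 - 3 U$)
$Q{\left(D \right)} = 1$
$g = 1$ ($g = 2 - 1 = 1$)
$\frac{g}{-4079} + \frac{v{\left(-1,46 \right)}}{O} = 1 \frac{1}{-4079} + \frac{9 - 138}{689} = 1 \left(- \frac{1}{4079}\right) + \left(9 - 138\right) \frac{1}{689} = - \frac{1}{4079} - \frac{129}{689} = - \frac{526880}{2810431}$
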